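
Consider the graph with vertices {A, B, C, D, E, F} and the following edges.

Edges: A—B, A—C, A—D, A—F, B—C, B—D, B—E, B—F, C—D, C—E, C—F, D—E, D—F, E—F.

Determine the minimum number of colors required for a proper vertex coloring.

A, B, C, D, F form a clique, so at least 5 colors are needed.
One proper 5-coloring: A=5, B=2, C=4, D=1, E=5, F=3. Every edge joins two different colors.

5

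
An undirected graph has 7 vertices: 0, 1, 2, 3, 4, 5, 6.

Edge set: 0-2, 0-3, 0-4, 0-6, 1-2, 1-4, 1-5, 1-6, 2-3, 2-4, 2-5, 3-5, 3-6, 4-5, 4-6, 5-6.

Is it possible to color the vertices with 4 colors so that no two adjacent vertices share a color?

Yes

The chromatic number is 4. 1, 4, 5, 6 are pairwise adjacent (a clique of size 4), so at least 4 colors are needed.
One proper 4-coloring: 0=blue, 1=yellow, 2=red, 3=green, 4=green, 5=blue, 6=red.
That is already a proper 4-coloring.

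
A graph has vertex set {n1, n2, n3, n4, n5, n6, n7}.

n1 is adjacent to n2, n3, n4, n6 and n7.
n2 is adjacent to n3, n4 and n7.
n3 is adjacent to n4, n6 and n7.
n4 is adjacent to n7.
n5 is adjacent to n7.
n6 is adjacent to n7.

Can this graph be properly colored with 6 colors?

The chromatic number is 5. n1, n2, n3, n4, n7 are pairwise adjacent (a clique of size 5), so at least 5 colors are needed.
5 colors suffice: color 1 → {n7}; color 2 → {n3, n5}; color 3 → {n1}; color 4 → {n4, n6}; color 5 → {n2}.
Since 6 ≥ 5, a proper 6-coloring certainly exists.

Yes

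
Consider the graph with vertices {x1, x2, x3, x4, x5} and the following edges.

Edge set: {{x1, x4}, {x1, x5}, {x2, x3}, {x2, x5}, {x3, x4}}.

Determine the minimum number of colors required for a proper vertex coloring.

The cycle x1-x4-x3-x2-x5-x1 has odd length 5, so it cannot be 2-colored; at least 3 colors are needed.
3 colors suffice: color red → {x1, x3}; color blue → {x2, x4}; color green → {x5}. Every edge joins two different colors.

3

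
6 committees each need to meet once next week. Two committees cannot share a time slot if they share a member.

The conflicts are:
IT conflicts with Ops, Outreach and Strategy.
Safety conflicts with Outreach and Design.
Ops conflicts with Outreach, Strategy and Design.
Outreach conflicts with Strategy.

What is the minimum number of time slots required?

4

IT, Ops, Outreach, Strategy all conflict with each other, so at least 4 time slots are needed.
Using 4 time slots: IT=3, Safety=1, Ops=1, Outreach=2, Strategy=4, Design=2. Every pair that conflicts lands in different time slots.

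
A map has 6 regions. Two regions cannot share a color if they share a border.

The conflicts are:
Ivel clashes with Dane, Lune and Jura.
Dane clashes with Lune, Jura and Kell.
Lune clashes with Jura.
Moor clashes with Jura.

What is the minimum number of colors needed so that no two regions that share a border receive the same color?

Ivel, Dane, Lune, Jura pairwise conflict, so at least 4 colors are needed.
One proper 4-coloring: Ivel=3, Dane=2, Lune=4, Moor=2, Jura=1, Kell=1. No two conflicting regions share a color.

4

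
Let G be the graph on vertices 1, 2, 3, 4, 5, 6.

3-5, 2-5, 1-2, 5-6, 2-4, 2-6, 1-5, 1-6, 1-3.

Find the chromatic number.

4

1, 2, 5, 6 are mutually adjacent (a clique of size 4), so at least 4 colors are needed.
4 colors suffice: 1=b, 2=c, 3=c, 4=a, 5=a, 6=d. Each edge has distinct colors on its endpoints.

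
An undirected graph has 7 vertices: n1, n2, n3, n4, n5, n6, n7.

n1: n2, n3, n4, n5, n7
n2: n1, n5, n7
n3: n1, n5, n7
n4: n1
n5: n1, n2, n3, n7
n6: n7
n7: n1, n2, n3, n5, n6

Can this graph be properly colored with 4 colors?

The chromatic number is 4. n1, n3, n5, n7 are pairwise adjacent (a clique of size 4), so at least 4 colors are needed.
4 colors suffice: color 1 → {n4, n7}; color 2 → {n1, n6}; color 3 → {n5}; color 4 → {n2, n3}.
That is already a proper 4-coloring.

Yes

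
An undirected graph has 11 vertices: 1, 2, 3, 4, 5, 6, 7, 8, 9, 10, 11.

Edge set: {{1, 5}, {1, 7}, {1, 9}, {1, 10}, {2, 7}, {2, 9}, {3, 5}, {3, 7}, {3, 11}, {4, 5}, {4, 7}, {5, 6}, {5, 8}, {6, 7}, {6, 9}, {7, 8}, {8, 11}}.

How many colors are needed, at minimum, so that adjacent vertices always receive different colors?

2

2 and 9 are adjacent, so at least 2 colors are needed.
2 colors suffice: color a → {5, 7, 9, 10, 11}; color b → {1, 2, 3, 4, 6, 8}. Every edge joins two different colors.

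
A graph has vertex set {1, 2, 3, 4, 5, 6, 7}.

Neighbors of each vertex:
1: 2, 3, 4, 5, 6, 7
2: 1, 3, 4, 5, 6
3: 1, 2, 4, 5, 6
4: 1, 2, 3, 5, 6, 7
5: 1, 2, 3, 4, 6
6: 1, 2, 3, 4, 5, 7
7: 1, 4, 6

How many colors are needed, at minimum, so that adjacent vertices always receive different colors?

1, 2, 3, 4, 5, 6 form a clique, so at least 6 colors are needed.
One proper 6-coloring: 1=b, 2=d, 3=e, 4=c, 5=f, 6=a, 7=d. No two adjacent vertices share a color.

6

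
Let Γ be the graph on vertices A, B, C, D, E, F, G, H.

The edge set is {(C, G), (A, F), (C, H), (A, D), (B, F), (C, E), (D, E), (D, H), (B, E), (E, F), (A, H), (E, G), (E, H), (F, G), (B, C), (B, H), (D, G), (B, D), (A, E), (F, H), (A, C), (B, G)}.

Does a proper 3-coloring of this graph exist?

No

B, E, F, G are mutually adjacent (a clique of size 4), so at least 4 colors are needed.
So 3 colors are not enough.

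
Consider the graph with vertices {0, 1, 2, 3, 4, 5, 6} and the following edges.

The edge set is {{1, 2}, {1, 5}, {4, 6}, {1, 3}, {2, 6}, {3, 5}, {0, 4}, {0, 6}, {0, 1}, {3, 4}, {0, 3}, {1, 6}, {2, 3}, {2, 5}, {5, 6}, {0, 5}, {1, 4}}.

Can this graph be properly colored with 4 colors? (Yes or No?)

The chromatic number is 4. 0, 1, 4, 6 are pairwise adjacent (a clique of size 4), so at least 4 colors are needed.
A valid assignment using 4 colors: 0=green, 1=red, 2=green, 3=blue, 4=yellow, 5=yellow, 6=blue.
That is already a proper 4-coloring.

Yes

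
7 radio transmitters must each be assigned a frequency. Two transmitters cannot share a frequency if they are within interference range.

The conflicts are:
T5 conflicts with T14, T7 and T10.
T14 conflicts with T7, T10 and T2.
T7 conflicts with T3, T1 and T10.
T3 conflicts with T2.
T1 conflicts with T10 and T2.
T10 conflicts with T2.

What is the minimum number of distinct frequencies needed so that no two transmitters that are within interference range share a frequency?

T5, T14, T7, T10 are mutually in conflict, so at least 4 frequencies are needed.
4 frequencies suffice: frequency 1 → {T7, T2}; frequency 2 → {T3, T10}; frequency 3 → {T14, T1}; frequency 4 → {T5}. Every pair that conflicts lands in different frequencies.

4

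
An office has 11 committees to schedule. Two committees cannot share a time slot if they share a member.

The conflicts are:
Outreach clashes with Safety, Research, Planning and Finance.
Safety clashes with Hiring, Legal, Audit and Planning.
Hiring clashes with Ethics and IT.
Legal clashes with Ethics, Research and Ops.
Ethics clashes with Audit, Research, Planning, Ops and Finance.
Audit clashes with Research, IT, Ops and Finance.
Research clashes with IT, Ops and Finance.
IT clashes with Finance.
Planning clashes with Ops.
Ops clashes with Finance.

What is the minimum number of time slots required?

5

Ethics, Audit, Research, Ops, Finance all conflict with each other, so at least 5 time slots are needed.
5 time slots suffice: time slot 1 → {Safety, Ethics, IT}; time slot 2 → {Hiring, Research, Planning}; time slot 3 → {Legal, Finance}; time slot 4 → {Outreach, Audit}; time slot 5 → {Ops}. Each listed conflict is separated.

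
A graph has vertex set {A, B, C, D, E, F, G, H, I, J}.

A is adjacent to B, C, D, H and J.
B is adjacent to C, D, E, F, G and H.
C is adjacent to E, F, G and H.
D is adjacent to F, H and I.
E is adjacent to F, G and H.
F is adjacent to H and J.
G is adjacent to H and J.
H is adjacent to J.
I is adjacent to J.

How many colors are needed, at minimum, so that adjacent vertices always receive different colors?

5

B, C, E, F, H are mutually adjacent (a clique of size 5), so at least 5 colors are needed.
5 colors suffice: color red → {H, I}; color blue → {B, J}; color green → {A, F, G}; color yellow → {C, D}; color purple → {E}. Every edge joins two different colors.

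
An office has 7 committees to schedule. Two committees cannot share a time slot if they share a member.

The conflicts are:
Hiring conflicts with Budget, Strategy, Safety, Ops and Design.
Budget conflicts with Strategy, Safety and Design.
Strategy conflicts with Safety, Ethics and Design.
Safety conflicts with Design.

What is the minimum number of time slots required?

Hiring, Budget, Strategy, Safety, Design pairwise conflict, so at least 5 time slots are needed.
5 time slots suffice: time slot 1 → {Hiring, Ethics}; time slot 2 → {Strategy, Ops}; time slot 3 → {Safety}; time slot 4 → {Budget}; time slot 5 → {Design}. No two conflicting committees share a time slot.

5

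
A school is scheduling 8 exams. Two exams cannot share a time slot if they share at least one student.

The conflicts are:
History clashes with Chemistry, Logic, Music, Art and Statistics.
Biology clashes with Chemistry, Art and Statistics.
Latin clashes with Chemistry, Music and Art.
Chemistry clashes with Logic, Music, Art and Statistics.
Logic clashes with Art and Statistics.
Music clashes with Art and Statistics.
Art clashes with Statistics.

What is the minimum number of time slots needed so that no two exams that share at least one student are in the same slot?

History, Chemistry, Logic, Art, Statistics are mutually in conflict, so at least 5 time slots are needed.
5 time slots suffice: time slot 1 → {Chemistry}; time slot 2 → {Art}; time slot 3 → {Latin, Statistics}; time slot 4 → {History, Biology}; time slot 5 → {Logic, Music}. No two conflicting exams share a time slot.

5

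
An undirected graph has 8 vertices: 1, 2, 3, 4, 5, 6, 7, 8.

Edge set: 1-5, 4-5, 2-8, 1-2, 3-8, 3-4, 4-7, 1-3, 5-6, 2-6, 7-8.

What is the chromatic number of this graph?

4 and 5 are adjacent, so at least 2 colors are needed.
2 colors suffice: 1=blue, 2=red, 3=red, 4=blue, 5=red, 6=blue, 7=red, 8=blue. Each edge has distinct colors on its endpoints.

2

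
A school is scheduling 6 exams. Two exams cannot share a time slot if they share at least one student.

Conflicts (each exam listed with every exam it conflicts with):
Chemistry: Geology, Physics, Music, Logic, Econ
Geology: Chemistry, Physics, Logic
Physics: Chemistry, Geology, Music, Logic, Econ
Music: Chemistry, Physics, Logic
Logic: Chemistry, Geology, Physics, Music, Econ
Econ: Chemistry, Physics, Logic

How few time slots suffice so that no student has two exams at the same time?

4

Chemistry, Physics, Logic, Econ pairwise conflict, so at least 4 time slots are needed.
4 time slots suffice: Chemistry=2, Geology=4, Physics=1, Music=4, Logic=3, Econ=4. Every pair that conflicts lands in different time slots.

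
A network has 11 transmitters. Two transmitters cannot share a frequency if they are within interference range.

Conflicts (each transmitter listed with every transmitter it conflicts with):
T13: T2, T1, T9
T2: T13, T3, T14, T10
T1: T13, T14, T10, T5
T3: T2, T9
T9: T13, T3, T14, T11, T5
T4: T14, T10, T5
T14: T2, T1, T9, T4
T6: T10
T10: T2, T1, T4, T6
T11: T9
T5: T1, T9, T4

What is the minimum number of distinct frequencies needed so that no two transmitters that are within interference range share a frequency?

T1 and T14 conflict, so at least 2 frequencies are needed.
2 frequencies suffice: frequency 1 → {T2, T1, T9, T4, T6}; frequency 2 → {T13, T3, T14, T10, T11, T5}. Each listed conflict is separated.

2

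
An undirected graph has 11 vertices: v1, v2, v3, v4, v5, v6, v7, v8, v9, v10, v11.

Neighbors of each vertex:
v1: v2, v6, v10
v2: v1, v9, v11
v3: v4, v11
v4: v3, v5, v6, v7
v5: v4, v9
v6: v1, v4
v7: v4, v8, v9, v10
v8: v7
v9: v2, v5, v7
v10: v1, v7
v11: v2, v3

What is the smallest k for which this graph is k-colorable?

3

The cycle v1-v6-v4-v7-v10-v1 has odd length 5, so it cannot be 2-colored; at least 3 colors are needed.
A valid assignment using 3 colors: v1=1, v2=3, v3=3, v4=2, v5=1, v6=3, v7=1, v8=2, v9=2, v10=2, v11=1. No two adjacent vertices share a color.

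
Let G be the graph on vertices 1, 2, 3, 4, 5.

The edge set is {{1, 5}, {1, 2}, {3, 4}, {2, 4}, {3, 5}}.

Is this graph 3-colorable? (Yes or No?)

Yes

The chromatic number is 3. The cycle 4-3-5-1-2-4 has odd length 5, so it cannot be 2-colored; at least 3 colors are needed.
3 colors suffice: color red → {4, 5}; color blue → {2, 3}; color green → {1}.
That is already a proper 3-coloring.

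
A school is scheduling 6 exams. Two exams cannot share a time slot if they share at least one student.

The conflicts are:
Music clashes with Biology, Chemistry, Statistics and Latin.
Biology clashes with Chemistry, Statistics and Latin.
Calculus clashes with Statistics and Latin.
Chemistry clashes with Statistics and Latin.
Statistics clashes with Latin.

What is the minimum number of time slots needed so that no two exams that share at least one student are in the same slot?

Music, Biology, Chemistry, Statistics, Latin all conflict with each other, so at least 5 time slots are needed.
5 time slots suffice: time slot 1 → {Latin}; time slot 2 → {Statistics}; time slot 3 → {Music, Calculus}; time slot 4 → {Biology}; time slot 5 → {Chemistry}. Every pair that conflicts lands in different time slots.

5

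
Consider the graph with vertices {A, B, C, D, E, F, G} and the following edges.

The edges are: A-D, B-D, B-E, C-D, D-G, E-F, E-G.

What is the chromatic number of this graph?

2

E and F are adjacent, so at least 2 colors are needed.
2 colors suffice: color red → {D, E}; color blue → {A, B, C, F, G}. Each edge has distinct colors on its endpoints.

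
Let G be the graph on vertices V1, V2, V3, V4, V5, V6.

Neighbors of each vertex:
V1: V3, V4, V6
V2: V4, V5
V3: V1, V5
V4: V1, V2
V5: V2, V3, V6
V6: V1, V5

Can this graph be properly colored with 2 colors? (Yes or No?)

The cycle V3-V1-V4-V2-V5-V3 has odd length 5, so it cannot be 2-colored; at least 3 colors are needed.
So 2 colors are not enough.

No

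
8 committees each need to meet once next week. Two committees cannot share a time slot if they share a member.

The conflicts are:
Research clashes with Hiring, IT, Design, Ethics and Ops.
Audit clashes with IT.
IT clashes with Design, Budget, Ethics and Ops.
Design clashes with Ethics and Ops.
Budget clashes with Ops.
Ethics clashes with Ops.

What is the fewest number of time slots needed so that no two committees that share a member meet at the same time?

Research, IT, Design, Ethics, Ops are mutually in conflict, so at least 5 time slots are needed.
5 time slots suffice: time slot 1 → {Hiring, IT}; time slot 2 → {Audit, Ops}; time slot 3 → {Research, Budget}; time slot 4 → {Design}; time slot 5 → {Ethics}. No two conflicting committees share a time slot.

5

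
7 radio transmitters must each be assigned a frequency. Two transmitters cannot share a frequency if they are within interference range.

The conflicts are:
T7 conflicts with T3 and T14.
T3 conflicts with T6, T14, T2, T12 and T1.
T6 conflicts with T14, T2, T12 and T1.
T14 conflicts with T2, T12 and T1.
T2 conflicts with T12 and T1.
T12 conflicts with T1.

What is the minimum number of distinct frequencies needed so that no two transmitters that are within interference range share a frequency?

T3, T6, T14, T2, T12, T1 pairwise conflict, so at least 6 frequencies are needed.
6 frequencies suffice: T7=3, T3=2, T6=4, T14=1, T2=5, T12=6, T1=3. No two conflicting transmitters share a frequency.

6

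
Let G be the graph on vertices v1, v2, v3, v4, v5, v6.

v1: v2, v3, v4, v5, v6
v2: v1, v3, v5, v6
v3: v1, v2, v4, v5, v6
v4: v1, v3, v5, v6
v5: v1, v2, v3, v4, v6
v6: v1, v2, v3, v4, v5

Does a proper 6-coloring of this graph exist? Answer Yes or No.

The chromatic number is 5. v1, v3, v4, v5, v6 are pairwise adjacent (a clique of size 5), so at least 5 colors are needed.
5 colors suffice: color red → {v6}; color blue → {v5}; color green → {v3}; color yellow → {v1}; color purple → {v2, v4}.
Since 6 ≥ 5, a proper 6-coloring certainly exists.

Yes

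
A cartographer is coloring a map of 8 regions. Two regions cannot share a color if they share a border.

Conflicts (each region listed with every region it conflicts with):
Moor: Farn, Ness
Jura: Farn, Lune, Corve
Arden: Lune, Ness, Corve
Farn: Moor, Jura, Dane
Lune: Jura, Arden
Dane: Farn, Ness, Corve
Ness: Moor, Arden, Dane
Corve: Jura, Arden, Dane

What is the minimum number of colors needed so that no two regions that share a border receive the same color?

Moor and Farn conflict, so at least 2 colors are needed.
A valid assignment using 2 colors: Moor=1, Jura=1, Arden=1, Farn=2, Lune=2, Dane=1, Ness=2, Corve=2. Every pair that conflicts lands in different colors.

2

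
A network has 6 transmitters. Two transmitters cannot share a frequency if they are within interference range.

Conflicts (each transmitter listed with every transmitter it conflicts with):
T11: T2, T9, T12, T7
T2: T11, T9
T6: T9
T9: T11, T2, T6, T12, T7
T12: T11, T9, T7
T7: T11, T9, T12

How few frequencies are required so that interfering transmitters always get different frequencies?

4

T11, T9, T12, T7 pairwise conflict, so at least 4 frequencies are needed.
4 frequencies suffice: frequency 1 → {T9}; frequency 2 → {T11, T6}; frequency 3 → {T2, T7}; frequency 4 → {T12}. Every pair that conflicts lands in different frequencies.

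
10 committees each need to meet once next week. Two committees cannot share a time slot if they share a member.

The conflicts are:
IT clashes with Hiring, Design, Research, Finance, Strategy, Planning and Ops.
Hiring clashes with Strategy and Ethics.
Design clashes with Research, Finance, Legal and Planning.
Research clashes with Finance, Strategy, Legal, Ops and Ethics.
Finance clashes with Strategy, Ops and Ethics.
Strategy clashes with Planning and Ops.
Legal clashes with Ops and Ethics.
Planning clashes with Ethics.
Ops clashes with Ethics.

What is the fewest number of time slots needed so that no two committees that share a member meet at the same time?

IT, Research, Finance, Strategy, Ops all conflict with each other, so at least 5 time slots are needed.
5 time slots suffice: time slot 1 → {Hiring, Research, Planning}; time slot 2 → {IT, Ethics}; time slot 3 → {Design, Ops}; time slot 4 → {Strategy, Legal}; time slot 5 → {Finance}. Each listed conflict is separated.

5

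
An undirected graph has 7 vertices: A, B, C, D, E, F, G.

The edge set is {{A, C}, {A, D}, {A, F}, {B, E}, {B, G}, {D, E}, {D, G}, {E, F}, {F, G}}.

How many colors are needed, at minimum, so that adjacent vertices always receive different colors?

2

B and G are adjacent, so at least 2 colors are needed.
2 colors suffice: A=red, B=blue, C=blue, D=blue, E=red, F=blue, G=red. Every edge joins two different colors.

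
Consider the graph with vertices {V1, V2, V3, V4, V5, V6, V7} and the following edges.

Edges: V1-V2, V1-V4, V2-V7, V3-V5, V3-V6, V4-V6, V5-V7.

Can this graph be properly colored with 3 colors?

Yes

The chromatic number is 3. The cycle V7-V5-V3-V6-V4-V1-V2-V7 has odd length 7, so it cannot be 2-colored; at least 3 colors are needed.
3 colors suffice: color red → {V1, V6, V7}; color blue → {V2, V3, V4}; color green → {V5}.
That is already a proper 3-coloring.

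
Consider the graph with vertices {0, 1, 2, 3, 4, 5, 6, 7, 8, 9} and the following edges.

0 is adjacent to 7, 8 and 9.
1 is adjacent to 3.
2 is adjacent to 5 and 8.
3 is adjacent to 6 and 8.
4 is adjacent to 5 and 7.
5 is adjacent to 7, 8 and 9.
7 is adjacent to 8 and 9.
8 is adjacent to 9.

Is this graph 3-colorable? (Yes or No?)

0, 7, 8, 9 are pairwise adjacent (a clique of size 4), so at least 4 colors are needed.
So 3 colors are not enough.

No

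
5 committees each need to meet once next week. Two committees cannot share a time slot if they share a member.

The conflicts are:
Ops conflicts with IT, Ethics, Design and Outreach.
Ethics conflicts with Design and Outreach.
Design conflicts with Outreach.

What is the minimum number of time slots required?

Ops, Ethics, Design, Outreach all conflict with each other, so at least 4 time slots are needed.
4 time slots suffice: Ops=1, IT=2, Ethics=2, Design=3, Outreach=4. No two conflicting committees share a time slot.

4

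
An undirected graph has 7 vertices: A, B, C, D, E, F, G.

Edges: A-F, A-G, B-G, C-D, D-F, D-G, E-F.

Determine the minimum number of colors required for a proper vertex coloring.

E and F are adjacent, so at least 2 colors are needed.
2 colors suffice: A=blue, B=blue, C=red, D=blue, E=blue, F=red, G=red. No two adjacent vertices share a color.

2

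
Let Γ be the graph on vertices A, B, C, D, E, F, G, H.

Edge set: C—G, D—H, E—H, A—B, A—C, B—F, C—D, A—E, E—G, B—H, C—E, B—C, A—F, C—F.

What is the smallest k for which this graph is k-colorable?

A, B, C, F form a clique, so at least 4 colors are needed.
One proper 4-coloring: A=blue, B=green, C=red, D=blue, E=green, F=yellow, G=blue, H=red. No two adjacent vertices share a color.

4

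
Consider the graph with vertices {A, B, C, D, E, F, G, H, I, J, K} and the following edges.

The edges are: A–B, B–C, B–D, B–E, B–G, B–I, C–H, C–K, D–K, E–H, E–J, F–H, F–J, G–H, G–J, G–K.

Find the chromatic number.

G and J are adjacent, so at least 2 colors are needed.
2 colors suffice: A=2, B=1, C=2, D=2, E=2, F=2, G=2, H=1, I=2, J=1, K=1. Each edge has distinct colors on its endpoints.

2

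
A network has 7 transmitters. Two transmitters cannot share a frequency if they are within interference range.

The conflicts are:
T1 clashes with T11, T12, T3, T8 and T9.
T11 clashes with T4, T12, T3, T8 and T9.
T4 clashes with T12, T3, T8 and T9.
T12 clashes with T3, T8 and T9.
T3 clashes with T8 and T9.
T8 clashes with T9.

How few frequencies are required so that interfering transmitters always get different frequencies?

T1, T11, T12, T3, T8, T9 are mutually in conflict, so at least 6 frequencies are needed.
6 frequencies suffice: T1=6, T11=2, T4=6, T12=4, T3=1, T8=5, T9=3. No two conflicting transmitters share a frequency.

6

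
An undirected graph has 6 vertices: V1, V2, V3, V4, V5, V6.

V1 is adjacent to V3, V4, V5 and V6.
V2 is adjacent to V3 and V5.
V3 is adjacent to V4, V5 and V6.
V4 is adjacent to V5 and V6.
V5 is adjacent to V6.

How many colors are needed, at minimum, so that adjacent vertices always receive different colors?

V1, V3, V4, V5, V6 are mutually adjacent (a clique of size 5), so at least 5 colors are needed.
5 colors suffice: color 1 → {V3}; color 2 → {V5}; color 3 → {V2, V6}; color 4 → {V4}; color 5 → {V1}. Every edge joins two different colors.

5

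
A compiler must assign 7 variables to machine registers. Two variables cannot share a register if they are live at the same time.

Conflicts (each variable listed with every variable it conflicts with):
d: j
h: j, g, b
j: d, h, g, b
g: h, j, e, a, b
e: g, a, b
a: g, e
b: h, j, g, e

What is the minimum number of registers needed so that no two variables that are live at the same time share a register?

h, j, g, b are mutually in conflict, so at least 4 registers are needed.
4 registers suffice: register 1 → {d, g}; register 2 → {j, e}; register 3 → {a, b}; register 4 → {h}. Every pair that conflicts lands in different registers.

4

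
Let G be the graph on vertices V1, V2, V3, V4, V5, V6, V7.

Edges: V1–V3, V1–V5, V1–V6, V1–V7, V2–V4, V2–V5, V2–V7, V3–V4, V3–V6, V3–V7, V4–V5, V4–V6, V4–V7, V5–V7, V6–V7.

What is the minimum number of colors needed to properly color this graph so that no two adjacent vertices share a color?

V1, V3, V6, V7 are mutually adjacent (a clique of size 4), so at least 4 colors are needed.
A valid assignment using 4 colors: V1=2, V2=4, V3=4, V4=2, V5=3, V6=3, V7=1. No two adjacent vertices share a color.

4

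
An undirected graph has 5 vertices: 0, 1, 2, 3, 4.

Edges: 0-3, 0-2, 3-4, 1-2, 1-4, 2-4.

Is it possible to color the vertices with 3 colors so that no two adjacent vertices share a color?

The chromatic number is 3. 1, 2, 4 are mutually adjacent, so at least 3 colors are needed.
3 colors suffice: color red → {2, 3}; color blue → {0, 4}; color green → {1}.
That is already a proper 3-coloring.

Yes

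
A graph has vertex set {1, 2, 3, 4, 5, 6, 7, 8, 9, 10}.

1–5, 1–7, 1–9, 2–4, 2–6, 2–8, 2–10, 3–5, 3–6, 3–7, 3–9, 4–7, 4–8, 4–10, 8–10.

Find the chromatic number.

4

2, 4, 8, 10 form a clique, so at least 4 colors are needed.
4 colors suffice: color red → {1, 3, 4}; color blue → {2, 5, 7, 9}; color green → {6, 8}; color yellow → {10}. Each edge has distinct colors on its endpoints.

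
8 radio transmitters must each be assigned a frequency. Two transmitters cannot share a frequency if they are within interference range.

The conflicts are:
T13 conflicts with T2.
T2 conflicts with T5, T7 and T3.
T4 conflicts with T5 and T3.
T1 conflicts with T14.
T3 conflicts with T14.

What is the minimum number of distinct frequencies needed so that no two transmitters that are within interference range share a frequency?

T4 and T5 conflict, so at least 2 frequencies are needed.
Using 2 frequencies: T13=2, T2=1, T4=1, T1=2, T5=2, T7=2, T3=2, T14=1. No two conflicting transmitters share a frequency.

2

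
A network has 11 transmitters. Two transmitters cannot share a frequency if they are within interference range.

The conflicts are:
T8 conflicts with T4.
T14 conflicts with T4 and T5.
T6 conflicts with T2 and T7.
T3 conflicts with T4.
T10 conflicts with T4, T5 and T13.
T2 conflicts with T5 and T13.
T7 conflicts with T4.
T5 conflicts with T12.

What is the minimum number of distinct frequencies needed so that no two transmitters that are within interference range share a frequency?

T5 and T12 conflict, so at least 2 frequencies are needed.
2 frequencies suffice: frequency 1 → {T6, T4, T5, T13}; frequency 2 → {T8, T14, T3, T10, T2, T7, T12}. Every pair that conflicts lands in different frequencies.

2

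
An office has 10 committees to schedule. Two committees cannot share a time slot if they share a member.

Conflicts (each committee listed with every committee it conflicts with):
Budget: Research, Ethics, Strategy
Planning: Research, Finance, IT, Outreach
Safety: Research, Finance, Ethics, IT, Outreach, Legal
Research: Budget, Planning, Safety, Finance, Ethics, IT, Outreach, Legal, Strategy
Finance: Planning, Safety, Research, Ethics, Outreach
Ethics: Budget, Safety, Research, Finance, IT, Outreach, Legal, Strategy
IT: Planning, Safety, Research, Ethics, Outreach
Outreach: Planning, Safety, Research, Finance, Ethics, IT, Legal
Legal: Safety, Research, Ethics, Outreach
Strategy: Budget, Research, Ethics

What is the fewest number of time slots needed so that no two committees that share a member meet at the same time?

Safety, Research, Finance, Ethics, Outreach all conflict with each other, so at least 5 time slots are needed.
5 time slots suffice: time slot 1 → {Research}; time slot 2 → {Planning, Ethics}; time slot 3 → {Budget, Outreach}; time slot 4 → {Safety, Strategy}; time slot 5 → {Finance, IT, Legal}. Every pair that conflicts lands in different time slots.

5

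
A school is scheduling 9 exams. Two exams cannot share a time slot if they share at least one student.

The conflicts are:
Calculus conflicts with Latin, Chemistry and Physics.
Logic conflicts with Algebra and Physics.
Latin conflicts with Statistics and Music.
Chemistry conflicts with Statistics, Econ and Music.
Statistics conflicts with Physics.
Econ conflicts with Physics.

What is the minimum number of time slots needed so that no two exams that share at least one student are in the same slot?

2

Econ and Physics conflict, so at least 2 time slots are needed.
A valid assignment using 2 time slots: Calculus=2, Logic=2, Latin=1, Chemistry=1, Statistics=2, Algebra=1, Econ=2, Music=2, Physics=1. Every pair that conflicts lands in different time slots.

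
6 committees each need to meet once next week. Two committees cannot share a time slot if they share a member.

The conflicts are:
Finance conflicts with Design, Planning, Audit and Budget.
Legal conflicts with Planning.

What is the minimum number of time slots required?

Finance and Budget conflict, so at least 2 time slots are needed.
A valid assignment using 2 time slots: Finance=1, Design=2, Legal=1, Planning=2, Audit=2, Budget=2. No two conflicting committees share a time slot.

2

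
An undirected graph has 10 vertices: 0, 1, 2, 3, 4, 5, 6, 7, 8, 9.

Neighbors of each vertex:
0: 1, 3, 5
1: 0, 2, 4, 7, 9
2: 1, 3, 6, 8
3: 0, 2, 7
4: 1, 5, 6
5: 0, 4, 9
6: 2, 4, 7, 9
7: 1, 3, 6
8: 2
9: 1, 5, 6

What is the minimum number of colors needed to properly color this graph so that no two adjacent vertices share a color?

6 and 7 are adjacent, so at least 2 colors are needed.
A valid assignment using 2 colors: 0=b, 1=a, 2=b, 3=a, 4=b, 5=a, 6=a, 7=b, 8=a, 9=b. Every edge joins two different colors.

2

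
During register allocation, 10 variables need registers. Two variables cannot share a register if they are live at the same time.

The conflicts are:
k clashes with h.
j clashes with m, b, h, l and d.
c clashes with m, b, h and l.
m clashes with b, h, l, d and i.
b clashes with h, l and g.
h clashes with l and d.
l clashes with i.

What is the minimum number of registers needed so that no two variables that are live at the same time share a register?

c, m, b, h, l pairwise conflict, so at least 5 registers are needed.
Using 5 registers: k=2, j=5, c=5, m=2, b=3, h=1, l=4, d=3, i=1, g=1. Each listed conflict is separated.

5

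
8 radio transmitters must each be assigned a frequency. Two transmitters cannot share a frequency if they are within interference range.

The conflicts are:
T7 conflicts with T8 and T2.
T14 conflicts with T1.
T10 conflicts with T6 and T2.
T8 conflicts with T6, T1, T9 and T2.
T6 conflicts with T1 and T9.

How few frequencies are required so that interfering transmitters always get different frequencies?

3

T7, T8, T2 are mutually in conflict, so at least 3 frequencies are needed.
3 frequencies suffice: frequency 1 → {T14, T10, T8}; frequency 2 → {T6, T2}; frequency 3 → {T7, T1, T9}. Every pair that conflicts lands in different frequencies.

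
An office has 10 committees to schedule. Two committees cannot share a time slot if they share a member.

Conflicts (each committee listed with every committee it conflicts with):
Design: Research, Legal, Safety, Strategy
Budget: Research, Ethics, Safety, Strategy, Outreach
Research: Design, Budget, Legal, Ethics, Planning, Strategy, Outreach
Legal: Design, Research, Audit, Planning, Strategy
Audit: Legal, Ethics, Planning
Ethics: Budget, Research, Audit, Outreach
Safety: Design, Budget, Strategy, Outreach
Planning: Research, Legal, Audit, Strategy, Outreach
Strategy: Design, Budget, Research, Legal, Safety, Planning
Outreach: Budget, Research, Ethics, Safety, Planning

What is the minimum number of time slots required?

4

Budget, Research, Ethics, Outreach are mutually in conflict, so at least 4 time slots are needed.
4 time slots suffice: Design=3, Budget=3, Research=1, Legal=4, Audit=1, Ethics=4, Safety=1, Planning=3, Strategy=2, Outreach=2. No two conflicting committees share a time slot.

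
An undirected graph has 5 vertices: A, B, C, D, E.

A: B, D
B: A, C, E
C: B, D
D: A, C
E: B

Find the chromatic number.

A and B are adjacent, so at least 2 colors are needed.
2 colors suffice: color red → {B, D}; color blue → {A, C, E}. No two adjacent vertices share a color.

2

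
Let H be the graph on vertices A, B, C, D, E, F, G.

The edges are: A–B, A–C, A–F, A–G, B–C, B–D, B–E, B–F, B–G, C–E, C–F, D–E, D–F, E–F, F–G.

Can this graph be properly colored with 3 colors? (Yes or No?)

No

A, B, F, G are pairwise adjacent (a clique of size 4), so at least 4 colors are needed.
So 3 colors are not enough.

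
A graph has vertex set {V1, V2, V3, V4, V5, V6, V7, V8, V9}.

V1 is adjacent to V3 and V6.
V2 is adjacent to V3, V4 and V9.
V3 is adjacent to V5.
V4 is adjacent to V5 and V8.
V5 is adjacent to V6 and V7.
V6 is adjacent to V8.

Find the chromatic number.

V1 and V6 are adjacent, so at least 2 colors are needed.
2 colors suffice: color 1 → {V1, V2, V5, V8}; color 2 → {V3, V4, V6, V7, V9}. Every edge joins two different colors.

2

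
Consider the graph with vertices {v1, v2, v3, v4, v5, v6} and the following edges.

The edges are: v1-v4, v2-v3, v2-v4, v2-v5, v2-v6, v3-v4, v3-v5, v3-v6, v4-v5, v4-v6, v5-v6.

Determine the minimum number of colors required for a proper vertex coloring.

5

v2, v3, v4, v5, v6 are mutually adjacent (a clique of size 5), so at least 5 colors are needed.
5 colors suffice: color red → {v4}; color blue → {v1, v6}; color green → {v5}; color yellow → {v3}; color purple → {v2}. Each edge has distinct colors on its endpoints.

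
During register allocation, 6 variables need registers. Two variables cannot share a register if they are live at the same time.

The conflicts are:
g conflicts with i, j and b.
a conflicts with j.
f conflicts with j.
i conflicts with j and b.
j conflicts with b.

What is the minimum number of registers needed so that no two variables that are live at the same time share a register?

g, i, j, b all conflict with each other, so at least 4 registers are needed.
Using 4 registers: g=2, a=2, f=2, i=3, j=1, b=4. No two conflicting variables share a register.

4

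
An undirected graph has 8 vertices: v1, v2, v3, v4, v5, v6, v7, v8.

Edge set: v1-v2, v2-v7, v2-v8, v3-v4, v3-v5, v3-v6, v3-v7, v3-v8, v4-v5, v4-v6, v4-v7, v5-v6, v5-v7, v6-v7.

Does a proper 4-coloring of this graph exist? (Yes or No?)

v3, v4, v5, v6, v7 are mutually adjacent (a clique of size 5), so at least 5 colors are needed.
So 4 colors are not enough.

No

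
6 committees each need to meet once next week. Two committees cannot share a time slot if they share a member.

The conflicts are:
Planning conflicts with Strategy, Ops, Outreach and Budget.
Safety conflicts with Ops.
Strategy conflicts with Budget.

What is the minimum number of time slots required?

3

Planning, Strategy, Budget pairwise conflict, so at least 3 time slots are needed.
3 time slots suffice: time slot 1 → {Planning, Safety}; time slot 2 → {Ops, Outreach, Budget}; time slot 3 → {Strategy}. Each listed conflict is separated.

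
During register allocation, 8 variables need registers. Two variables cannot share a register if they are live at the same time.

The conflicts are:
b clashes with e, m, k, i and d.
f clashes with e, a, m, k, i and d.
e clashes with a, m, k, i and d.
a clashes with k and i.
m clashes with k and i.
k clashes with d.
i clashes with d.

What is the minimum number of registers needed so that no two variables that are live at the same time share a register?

b, e, m, k are mutually in conflict, so at least 4 registers are needed.
Using 4 registers: b=2, f=2, e=1, a=4, m=4, k=3, i=3, d=4. No two conflicting variables share a register.

4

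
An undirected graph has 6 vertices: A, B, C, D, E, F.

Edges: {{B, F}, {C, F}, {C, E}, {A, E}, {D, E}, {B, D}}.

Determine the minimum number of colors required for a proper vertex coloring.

The cycle D-B-F-C-E-D has odd length 5, so it cannot be 2-colored; at least 3 colors are needed.
3 colors suffice: A=2, B=3, C=2, D=2, E=1, F=1. Every edge joins two different colors.

3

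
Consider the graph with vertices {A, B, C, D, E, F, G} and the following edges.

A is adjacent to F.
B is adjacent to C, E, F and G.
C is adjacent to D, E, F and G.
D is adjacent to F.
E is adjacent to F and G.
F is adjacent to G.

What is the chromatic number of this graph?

B, C, E, F, G are pairwise adjacent (a clique of size 5), so at least 5 colors are needed.
5 colors suffice: A=2, B=5, C=2, D=3, E=3, F=1, G=4. No two adjacent vertices share a color.

5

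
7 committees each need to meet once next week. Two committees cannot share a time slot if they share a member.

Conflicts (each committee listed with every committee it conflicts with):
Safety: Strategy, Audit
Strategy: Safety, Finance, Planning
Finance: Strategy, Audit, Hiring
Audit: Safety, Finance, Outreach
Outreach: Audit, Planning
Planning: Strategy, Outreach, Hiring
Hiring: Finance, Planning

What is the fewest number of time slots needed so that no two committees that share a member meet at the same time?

3

The cycle Safety-Strategy-Planning-Outreach-Audit-Safety has odd length 5, so it cannot be 2-colored; at least 3 time slots are needed.
Using 3 time slots: Safety=3, Strategy=2, Finance=3, Audit=1, Outreach=2, Planning=1, Hiring=2. Every pair that conflicts lands in different time slots.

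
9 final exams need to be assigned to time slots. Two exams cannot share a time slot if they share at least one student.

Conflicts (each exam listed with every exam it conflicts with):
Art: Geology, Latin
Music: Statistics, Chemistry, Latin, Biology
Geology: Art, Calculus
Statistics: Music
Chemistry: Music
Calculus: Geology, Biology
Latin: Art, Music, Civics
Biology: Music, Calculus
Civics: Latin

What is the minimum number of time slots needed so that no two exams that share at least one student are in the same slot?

Calculus and Biology conflict, so at least 2 time slots are needed.
2 time slots suffice: time slot 1 → {Art, Music, Calculus, Civics}; time slot 2 → {Geology, Statistics, Chemistry, Latin, Biology}. Every pair that conflicts lands in different time slots.

2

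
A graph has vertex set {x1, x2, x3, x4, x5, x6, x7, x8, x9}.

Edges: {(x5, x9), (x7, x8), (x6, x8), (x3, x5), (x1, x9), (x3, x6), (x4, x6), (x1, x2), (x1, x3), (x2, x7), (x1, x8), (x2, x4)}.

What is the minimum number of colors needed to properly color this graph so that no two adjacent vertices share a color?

3

The cycle x8-x7-x2-x4-x6-x8 has odd length 5, so it cannot be 2-colored; at least 3 colors are needed.
3 colors suffice: color R → {x1, x5, x6, x7}; color B → {x2, x3, x8, x9}; color G → {x4}. No two adjacent vertices share a color.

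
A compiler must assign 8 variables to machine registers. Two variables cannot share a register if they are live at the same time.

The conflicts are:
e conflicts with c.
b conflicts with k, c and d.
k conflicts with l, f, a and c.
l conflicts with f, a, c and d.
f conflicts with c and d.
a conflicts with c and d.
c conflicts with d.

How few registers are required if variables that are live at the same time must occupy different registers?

4

k, l, a, c are mutually in conflict, so at least 4 registers are needed.
4 registers suffice: register 1 → {c}; register 2 → {e, b, l}; register 3 → {k, d}; register 4 → {f, a}. Each listed conflict is separated.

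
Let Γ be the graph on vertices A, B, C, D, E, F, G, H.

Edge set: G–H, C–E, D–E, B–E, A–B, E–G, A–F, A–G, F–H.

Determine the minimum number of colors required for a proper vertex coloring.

A and F are adjacent, so at least 2 colors are needed.
One proper 2-coloring: A=1, B=2, C=2, D=2, E=1, F=2, G=2, H=1. Each edge has distinct colors on its endpoints.

2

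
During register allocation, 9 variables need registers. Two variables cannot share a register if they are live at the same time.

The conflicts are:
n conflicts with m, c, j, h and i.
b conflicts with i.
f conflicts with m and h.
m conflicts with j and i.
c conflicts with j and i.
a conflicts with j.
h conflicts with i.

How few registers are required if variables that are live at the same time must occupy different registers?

n, c, i pairwise conflict, so at least 3 registers are needed.
A valid assignment using 3 registers: n=2, b=2, f=1, m=3, c=3, a=2, j=1, h=3, i=1. Each listed conflict is separated.

3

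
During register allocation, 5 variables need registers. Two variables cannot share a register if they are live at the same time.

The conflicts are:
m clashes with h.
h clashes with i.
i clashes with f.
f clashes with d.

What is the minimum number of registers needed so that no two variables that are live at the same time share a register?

f and d conflict, so at least 2 registers are needed.
2 registers suffice: register 1 → {h, f}; register 2 → {m, i, d}. Each listed conflict is separated.

2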